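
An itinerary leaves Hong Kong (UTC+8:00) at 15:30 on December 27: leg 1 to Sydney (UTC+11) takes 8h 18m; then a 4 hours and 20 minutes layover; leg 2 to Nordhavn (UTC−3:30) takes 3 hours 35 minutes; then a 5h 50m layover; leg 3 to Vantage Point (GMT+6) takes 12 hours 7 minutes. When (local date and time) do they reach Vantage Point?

Convert departure to UTC: 15:30 − 8:00 = 07:30 UTC on Dec 27.
Add 8 hours 18 minutes leg 1 → 15:48 UTC.
Add 4 hours 20 minutes layover in Sydney → 20:08 UTC.
Add 3 hours and 35 minutes leg 2 → 23:43 UTC.
Add 5 hours and 50 minutes layover in Nordhavn → 05:33 UTC (Dec 28).
Add 12 hours and 7 minutes leg 3 → 17:40 UTC.
Vantage Point is UTC+6:00, so local arrival = 17:40 + 6:00 = 23:40 on Dec 28.

23:40 on Dec 28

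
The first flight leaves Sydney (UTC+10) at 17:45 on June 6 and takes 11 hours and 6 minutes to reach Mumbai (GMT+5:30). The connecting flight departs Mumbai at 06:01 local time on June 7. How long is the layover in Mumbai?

5 hours 40 minutes

Convert departure to UTC: 17:45 − 10:00 = 07:45 UTC on Jun 6.
Add 11 hours 6 minutes flight time → 18:51 UTC.
Mumbai is UTC+5:30, so local arrival = 18:51 + 5:30 = 00:21 on Jun 7.
Layover = 06:01 − 00:21 = 5 hours 40 minutes.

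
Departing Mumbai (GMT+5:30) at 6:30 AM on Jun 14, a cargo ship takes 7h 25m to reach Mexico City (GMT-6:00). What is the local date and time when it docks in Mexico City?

2:25 AM on June 14

Mexico City is 11:30 behind Mumbai.
After 7 hours and 25 minutes it is 1:55 PM in Mumbai.
Shift by the zone difference: 1:55 PM − 11:30 = 2:25 AM on Jun 14 in Mexico City.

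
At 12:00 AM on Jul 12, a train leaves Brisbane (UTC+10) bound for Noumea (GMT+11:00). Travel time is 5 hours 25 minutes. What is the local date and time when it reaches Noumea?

Noumea is 1:00 ahead of Brisbane.
After 5 hours 25 minutes it is 5:25 AM in Brisbane.
Shift by the zone difference: 5:25 AM + 1:00 = 6:25 AM on Jul 12 in Noumea.

6:25 AM on Jul 12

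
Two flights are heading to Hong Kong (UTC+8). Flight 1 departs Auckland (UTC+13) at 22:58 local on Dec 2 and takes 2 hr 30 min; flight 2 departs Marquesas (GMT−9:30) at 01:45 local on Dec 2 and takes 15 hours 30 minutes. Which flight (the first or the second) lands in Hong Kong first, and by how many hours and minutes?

the first, by 14 hours 17 minutes

Flight 1 in UTC: 22:58 − 13:00 = 09:58 on Dec 2.
+2 hours and 30 minutes → arrive 12:28 UTC on Dec 2.
Flight 2 in UTC: 01:45 + 9:30 = 11:15 on Dec 2.
+15 hours and 30 minutes → arrive 02:45 UTC on Dec 3.
Flight 1 lands earlier by 14 hours 17 minutes.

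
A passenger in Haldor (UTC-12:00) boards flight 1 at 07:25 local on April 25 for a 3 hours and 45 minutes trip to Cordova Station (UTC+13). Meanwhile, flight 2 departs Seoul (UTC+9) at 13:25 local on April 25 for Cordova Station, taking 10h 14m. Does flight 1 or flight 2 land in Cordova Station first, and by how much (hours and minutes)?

Flight 1 in UTC: 07:25 + 12:00 = 19:25 on Apr 25.
+3 hours and 45 minutes → arrive 23:10 UTC on Apr 25.
Flight 2 in UTC: 13:25 − 9:00 = 04:25 on Apr 25.
+10 hours 14 minutes → arrive 14:39 UTC on Apr 25.
Flight 2 lands earlier by 8 hours 31 minutes.

the second, by 8 hours 31 minutes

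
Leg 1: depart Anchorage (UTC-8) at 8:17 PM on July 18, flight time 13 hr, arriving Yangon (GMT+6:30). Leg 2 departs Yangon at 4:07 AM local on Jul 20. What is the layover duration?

4 hours 20 minutes

Convert departure to UTC: 8:17 PM + 8:00 = 4:17 AM UTC on Jul 19.
Add 13 hours flight time → 5:17 PM UTC.
Yangon is UTC+6:30, so local arrival = 5:17 PM + 6:30 = 11:47 PM on Jul 19.
Layover = 4:07 AM − 11:47 PM (+1 day) = 4 hours 20 minutes.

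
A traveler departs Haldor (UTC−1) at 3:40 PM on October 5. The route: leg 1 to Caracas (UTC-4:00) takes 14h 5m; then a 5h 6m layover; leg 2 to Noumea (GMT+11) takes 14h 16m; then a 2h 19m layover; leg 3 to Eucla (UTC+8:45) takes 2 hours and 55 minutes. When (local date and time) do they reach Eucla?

4:06 PM on October 7

Convert departure to UTC: 3:40 PM + 1:00 = 4:40 PM UTC on Oct 5.
Add 14 hours 5 minutes leg 1 → 6:45 AM UTC (Oct 6).
Add 5 hours and 6 minutes layover in Caracas → 11:51 AM UTC.
Add 14 hours 16 minutes leg 2 → 2:07 AM UTC (Oct 7).
Add 2 hours 19 minutes layover in Noumea → 4:26 AM UTC.
Add 2 hours and 55 minutes leg 3 → 7:21 AM UTC.
Eucla is UTC+8:45, so local arrival = 7:21 AM + 8:45 = 4:06 PM on Oct 7.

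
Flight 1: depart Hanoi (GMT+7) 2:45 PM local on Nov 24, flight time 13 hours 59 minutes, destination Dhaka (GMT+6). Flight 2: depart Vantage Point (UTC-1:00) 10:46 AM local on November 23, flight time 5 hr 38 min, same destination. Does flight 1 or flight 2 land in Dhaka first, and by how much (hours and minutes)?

the second, by 28 hours 20 minutes

Flight 1 in UTC: 2:45 PM − 7:00 = 7:45 AM on Nov 24.
+13 hours 59 minutes → arrive 9:44 PM UTC on Nov 24.
Flight 2 in UTC: 10:46 AM + 1:00 = 11:46 AM on Nov 23.
+5 hours and 38 minutes → arrive 5:24 PM UTC on Nov 23.
Flight 2 lands earlier by 28 hours 20 minutes.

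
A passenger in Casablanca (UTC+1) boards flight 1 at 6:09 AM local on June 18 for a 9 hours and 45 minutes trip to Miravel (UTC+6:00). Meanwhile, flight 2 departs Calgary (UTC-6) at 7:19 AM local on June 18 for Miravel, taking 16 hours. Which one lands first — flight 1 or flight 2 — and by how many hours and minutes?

the first, by 14 hours 25 minutes

Flight 1 in UTC: 6:09 AM − 1:00 = 5:09 AM on Jun 18.
+9 hours and 45 minutes → arrive 2:54 PM UTC on Jun 18.
Flight 2 in UTC: 7:19 AM + 6:00 = 1:19 PM on Jun 18.
+16 hours → arrive 5:19 AM UTC on Jun 19.
Flight 1 lands earlier by 14 hours 25 minutes.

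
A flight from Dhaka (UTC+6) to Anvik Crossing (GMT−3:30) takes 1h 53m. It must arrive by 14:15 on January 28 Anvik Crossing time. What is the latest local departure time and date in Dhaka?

21:52 on Jan 28

Target arrival in UTC: 14:15 + 3:30 = 17:45 on Jan 28.
Subtract 1 hour and 53 minutes → departure 15:52 UTC on Jan 28.
Dhaka is UTC+6:00: 15:52 + 6:00 = 21:52 on Jan 28.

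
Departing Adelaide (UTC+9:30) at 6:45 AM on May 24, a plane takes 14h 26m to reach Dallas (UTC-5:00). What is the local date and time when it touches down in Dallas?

6:41 AM on May 24

Convert departure to UTC: 6:45 AM − 9:30 = 9:15 PM UTC on May 23.
Add 14 hours 26 minutes travel time → 11:41 AM UTC (May 24).
Dallas is UTC−5:00, so local arrival = 11:41 AM − 5:00 = 6:41 AM on May 24.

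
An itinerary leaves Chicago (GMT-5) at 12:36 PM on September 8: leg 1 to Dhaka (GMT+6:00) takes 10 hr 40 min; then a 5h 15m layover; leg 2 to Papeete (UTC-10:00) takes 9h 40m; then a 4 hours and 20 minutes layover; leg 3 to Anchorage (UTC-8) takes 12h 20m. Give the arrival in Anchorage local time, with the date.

Convert departure to UTC: 12:36 PM + 5:00 = 5:36 PM UTC on Sep 8.
Add 10 hours and 40 minutes leg 1 → 4:16 AM UTC (Sep 9).
Add 5 hours 15 minutes layover in Dhaka → 9:31 AM UTC.
Add 9 hours 40 minutes leg 2 → 7:11 PM UTC.
Add 4 hours and 20 minutes layover in Papeete → 11:31 PM UTC.
Add 12 hours and 20 minutes leg 3 → 11:51 AM UTC (Sep 10).
Anchorage is UTC−8:00, so local arrival = 11:51 AM − 8:00 = 3:51 AM on Sep 10.

3:51 AM on September 10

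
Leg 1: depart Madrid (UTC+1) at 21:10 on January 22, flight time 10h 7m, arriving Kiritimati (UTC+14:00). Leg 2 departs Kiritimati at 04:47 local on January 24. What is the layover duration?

8 hours 30 minutes

Convert departure to UTC: 21:10 − 1:00 = 20:10 UTC on Jan 22.
Add 10 hours and 7 minutes flight time → 06:17 UTC (Jan 23).
Kiritimati is UTC+14:00, so local arrival = 06:17 + 14:00 = 20:17 on Jan 23.
Layover = 04:47 − 20:17 (+1 day) = 8 hours 30 minutes.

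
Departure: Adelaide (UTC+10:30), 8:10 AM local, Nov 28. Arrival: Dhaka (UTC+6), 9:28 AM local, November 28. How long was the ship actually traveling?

Dhaka is 4:30 behind Adelaide.
Clock-face elapsed time (ignoring zones) is 1 hour 18 minutes.
Actual elapsed = 1 hour 18 minutes + 4:30 = 5 hours 48 minutes.

5 hours 48 minutes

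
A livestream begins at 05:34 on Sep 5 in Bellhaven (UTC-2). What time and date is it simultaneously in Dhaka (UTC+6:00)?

13:34 on Sep 5

In UTC: 05:34 + 2:00 = 07:34 on Sep 5.
Dhaka is UTC+6:00: 07:34 + 6:00 = 13:34 on Sep 5.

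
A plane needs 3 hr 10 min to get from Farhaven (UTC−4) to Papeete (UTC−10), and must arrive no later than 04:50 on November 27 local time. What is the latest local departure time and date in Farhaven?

07:40 on November 27

Target arrival in UTC: 04:50 + 10:00 = 14:50 on Nov 27.
Subtract 3 hours 10 minutes → departure 11:40 UTC on Nov 27.
Farhaven is UTC−4:00: 11:40 − 4:00 = 07:40 on Nov 27.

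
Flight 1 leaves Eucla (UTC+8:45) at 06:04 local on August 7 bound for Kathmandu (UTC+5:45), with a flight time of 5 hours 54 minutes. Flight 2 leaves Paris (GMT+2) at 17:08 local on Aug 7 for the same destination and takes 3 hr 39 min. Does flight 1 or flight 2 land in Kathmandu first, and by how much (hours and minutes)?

the first, by 15 hours 34 minutes

Flight 1 in UTC: 06:04 − 8:45 = 21:19 on Aug 6.
+5 hours and 54 minutes → arrive 03:13 UTC on Aug 7.
Flight 2 in UTC: 17:08 − 2:00 = 15:08 on Aug 7.
+3 hours and 39 minutes → arrive 18:47 UTC on Aug 7.
Flight 1 lands earlier by 15 hours 34 minutes.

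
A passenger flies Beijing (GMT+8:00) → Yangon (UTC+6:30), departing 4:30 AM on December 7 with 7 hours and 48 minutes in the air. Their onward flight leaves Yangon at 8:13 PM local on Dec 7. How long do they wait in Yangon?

9 hours 25 minutes

Convert departure to UTC: 4:30 AM − 8:00 = 8:30 PM UTC on Dec 6.
Add 7 hours and 48 minutes flight time → 4:18 AM UTC (Dec 7).
Yangon is UTC+6:30, so local arrival = 4:18 AM + 6:30 = 10:48 AM on Dec 7.
Layover = 8:13 PM − 10:48 AM = 9 hours 25 minutes.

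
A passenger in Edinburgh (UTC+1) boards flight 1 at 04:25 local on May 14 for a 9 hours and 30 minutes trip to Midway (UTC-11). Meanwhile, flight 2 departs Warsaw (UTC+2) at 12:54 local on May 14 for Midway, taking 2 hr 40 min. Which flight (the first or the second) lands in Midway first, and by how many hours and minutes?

the first, by 39 minutes

Flight 1 in UTC: 04:25 − 1:00 = 03:25 on May 14.
+9 hours 30 minutes → arrive 12:55 UTC on May 14.
Flight 2 in UTC: 12:54 − 2:00 = 10:54 on May 14.
+2 hours and 40 minutes → arrive 13:34 UTC on May 14.
Flight 1 lands earlier by 39 minutes.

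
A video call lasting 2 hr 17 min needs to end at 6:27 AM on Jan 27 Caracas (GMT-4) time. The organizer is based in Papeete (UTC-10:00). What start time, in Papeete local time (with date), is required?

Target end time in UTC: 6:27 AM + 4:00 = 10:27 AM on Jan 27.
Subtract 2 hours 17 minutes → start 8:10 AM UTC on Jan 27.
Papeete is UTC−10:00: 8:10 AM − 10:00 = 10:10 PM on Jan 26.

10:10 PM on Jan 26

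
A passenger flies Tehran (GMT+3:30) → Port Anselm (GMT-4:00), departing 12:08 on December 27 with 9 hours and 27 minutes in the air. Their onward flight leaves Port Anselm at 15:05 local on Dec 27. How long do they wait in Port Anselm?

Convert departure to UTC: 12:08 − 3:30 = 08:38 UTC on Dec 27.
Add 9 hours and 27 minutes flight time → 18:05 UTC.
Port Anselm is UTC−4:00, so local arrival = 18:05 − 4:00 = 14:05 on Dec 27.
Layover = 15:05 − 14:05 = 1 hour.

1 hour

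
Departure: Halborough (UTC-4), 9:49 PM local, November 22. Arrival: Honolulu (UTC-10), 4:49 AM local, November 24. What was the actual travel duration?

37 hours

Departure in UTC: 9:49 PM + 4:00 = 1:49 AM on Nov 23.
Arrival in UTC: 4:49 AM + 10:00 = 2:49 PM on Nov 24.
Elapsed = 2:49 PM − 1:49 AM (+1 day) = 37 hours.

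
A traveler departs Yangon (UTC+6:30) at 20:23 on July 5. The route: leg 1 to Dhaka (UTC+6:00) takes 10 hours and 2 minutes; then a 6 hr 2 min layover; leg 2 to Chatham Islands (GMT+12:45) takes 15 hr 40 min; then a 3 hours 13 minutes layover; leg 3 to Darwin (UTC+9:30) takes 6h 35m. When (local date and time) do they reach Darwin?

Convert departure to UTC: 20:23 − 6:30 = 13:53 UTC on Jul 5.
Add 10 hours 2 minutes leg 1 → 23:55 UTC.
Add 6 hours 2 minutes layover in Dhaka → 05:57 UTC (Jul 6).
Add 15 hours and 40 minutes leg 2 → 21:37 UTC.
Add 3 hours and 13 minutes layover in Chatham Islands → 00:50 UTC (Jul 7).
Add 6 hours 35 minutes leg 3 → 07:25 UTC.
Darwin is UTC+9:30, so local arrival = 07:25 + 9:30 = 16:55 on Jul 7.

16:55 on July 7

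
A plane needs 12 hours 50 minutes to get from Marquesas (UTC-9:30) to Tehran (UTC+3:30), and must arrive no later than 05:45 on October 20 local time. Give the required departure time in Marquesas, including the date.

Target arrival in UTC: 05:45 − 3:30 = 02:15 on Oct 20.
Subtract 12 hours and 50 minutes → departure 13:25 UTC on Oct 19.
Marquesas is UTC−9:30: 13:25 − 9:30 = 03:55 on Oct 19.

03:55 on Oct 19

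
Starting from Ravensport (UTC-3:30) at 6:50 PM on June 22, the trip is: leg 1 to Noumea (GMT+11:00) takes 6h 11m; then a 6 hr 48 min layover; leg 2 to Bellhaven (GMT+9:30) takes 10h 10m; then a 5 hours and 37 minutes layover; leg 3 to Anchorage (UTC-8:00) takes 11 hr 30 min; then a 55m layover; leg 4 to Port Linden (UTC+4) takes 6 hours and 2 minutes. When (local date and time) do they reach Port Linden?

1:33 AM on June 25

Convert departure to UTC: 6:50 PM + 3:30 = 10:20 PM UTC on Jun 22.
Add 6 hours 11 minutes leg 1 → 4:31 AM UTC (Jun 23).
Add 6 hours 48 minutes layover in Noumea → 11:19 AM UTC.
Add 10 hours 10 minutes leg 2 → 9:29 PM UTC.
Add 5 hours 37 minutes layover in Bellhaven → 3:06 AM UTC (Jun 24).
Add 11 hours 30 minutes leg 3 → 2:36 PM UTC.
Add 55 minutes layover in Anchorage → 3:31 PM UTC.
Add 6 hours 2 minutes leg 4 → 9:33 PM UTC.
Port Linden is UTC+4:00, so local arrival = 9:33 PM + 4:00 = 1:33 AM on Jun 25.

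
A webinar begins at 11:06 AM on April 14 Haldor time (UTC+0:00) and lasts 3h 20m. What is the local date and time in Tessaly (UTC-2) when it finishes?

12:26 PM on April 14

Haldor is at UTC+0, so start is already 11:06 AM UTC on Apr 14.
Add 3 hours 20 minutes duration → 2:26 PM UTC.
Tessaly is UTC−2:00, so local end time = 2:26 PM − 2:00 = 12:26 PM on Apr 14.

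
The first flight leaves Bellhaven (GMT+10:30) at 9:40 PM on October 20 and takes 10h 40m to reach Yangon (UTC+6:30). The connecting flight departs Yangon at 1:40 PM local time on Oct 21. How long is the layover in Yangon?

Convert departure to UTC: 9:40 PM − 10:30 = 11:10 AM UTC on Oct 20.
Add 10 hours and 40 minutes flight time → 9:50 PM UTC.
Yangon is UTC+6:30, so local arrival = 9:50 PM + 6:30 = 4:20 AM on Oct 21.
Layover = 1:40 PM − 4:20 AM = 9 hours 20 minutes.

9 hours 20 minutes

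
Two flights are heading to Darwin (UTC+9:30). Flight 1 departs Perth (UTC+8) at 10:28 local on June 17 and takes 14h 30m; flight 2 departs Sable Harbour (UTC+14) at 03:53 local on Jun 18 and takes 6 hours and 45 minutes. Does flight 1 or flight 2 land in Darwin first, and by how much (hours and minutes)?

the first, by 3 hours 40 minutes

Flight 1 in UTC: 10:28 − 8:00 = 02:28 on Jun 17.
+14 hours 30 minutes → arrive 16:58 UTC on Jun 17.
Flight 2 in UTC: 03:53 − 14:00 = 13:53 on Jun 17.
+6 hours and 45 minutes → arrive 20:38 UTC on Jun 17.
Flight 1 lands earlier by 3 hours 40 minutes.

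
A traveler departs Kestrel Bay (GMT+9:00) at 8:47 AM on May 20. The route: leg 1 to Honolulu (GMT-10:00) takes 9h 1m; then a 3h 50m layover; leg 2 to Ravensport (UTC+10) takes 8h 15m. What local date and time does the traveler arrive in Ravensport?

Convert departure to UTC: 8:47 AM − 9:00 = 11:47 PM UTC on May 19.
Add 9 hours and 1 minute leg 1 → 8:48 AM UTC (May 20).
Add 3 hours and 50 minutes layover in Honolulu → 12:38 PM UTC.
Add 8 hours and 15 minutes leg 2 → 8:53 PM UTC.
Ravensport is UTC+10:00, so local arrival = 8:53 PM + 10:00 = 6:53 AM on May 21.

6:53 AM on May 21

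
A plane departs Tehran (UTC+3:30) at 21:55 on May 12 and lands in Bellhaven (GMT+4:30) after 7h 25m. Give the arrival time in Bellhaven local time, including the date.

06:20 on May 13

Convert departure to UTC: 21:55 − 3:30 = 18:25 UTC on May 12.
Add 7 hours 25 minutes travel time → 01:50 UTC (May 13).
Bellhaven is UTC+4:30, so local arrival = 01:50 + 4:30 = 06:20 on May 13.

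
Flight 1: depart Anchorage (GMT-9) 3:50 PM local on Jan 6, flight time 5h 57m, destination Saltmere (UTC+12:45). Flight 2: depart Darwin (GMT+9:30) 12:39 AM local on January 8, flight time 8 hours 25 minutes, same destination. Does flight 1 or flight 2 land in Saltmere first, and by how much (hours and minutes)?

Flight 1 in UTC: 3:50 PM + 9:00 = 12:50 AM on Jan 7.
+5 hours 57 minutes → arrive 6:47 AM UTC on Jan 7.
Flight 2 in UTC: 12:39 AM − 9:30 = 3:09 PM on Jan 7.
+8 hours 25 minutes → arrive 11:34 PM UTC on Jan 7.
Flight 1 lands earlier by 16 hours 47 minutes.

the first, by 16 hours 47 minutes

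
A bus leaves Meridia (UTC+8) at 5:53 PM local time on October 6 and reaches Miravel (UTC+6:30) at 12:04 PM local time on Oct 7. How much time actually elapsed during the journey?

Departure in UTC: 5:53 PM − 8:00 = 9:53 AM on Oct 6.
Arrival in UTC: 12:04 PM − 6:30 = 5:34 AM on Oct 7.
Elapsed = 5:34 AM − 9:53 AM (+1 day) = 19 hours 41 minutes.

19 hours 41 minutes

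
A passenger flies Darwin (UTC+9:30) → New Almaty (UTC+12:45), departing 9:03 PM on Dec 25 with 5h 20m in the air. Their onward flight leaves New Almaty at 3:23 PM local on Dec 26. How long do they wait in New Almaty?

9 hours 45 minutes

Convert departure to UTC: 9:03 PM − 9:30 = 11:33 AM UTC on Dec 25.
Add 5 hours 20 minutes flight time → 4:53 PM UTC.
New Almaty is UTC+12:45, so local arrival = 4:53 PM + 12:45 = 5:38 AM on Dec 26.
Layover = 3:23 PM − 5:38 AM = 9 hours 45 minutes.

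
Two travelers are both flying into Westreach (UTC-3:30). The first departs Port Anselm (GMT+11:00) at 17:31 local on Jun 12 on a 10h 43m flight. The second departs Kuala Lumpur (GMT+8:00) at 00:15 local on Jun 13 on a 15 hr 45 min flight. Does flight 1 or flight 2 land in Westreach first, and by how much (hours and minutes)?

the first, by 14 hours 46 minutes

Flight 1 in UTC: 17:31 − 11:00 = 06:31 on Jun 12.
+10 hours and 43 minutes → arrive 17:14 UTC on Jun 12.
Flight 2 in UTC: 00:15 − 8:00 = 16:15 on Jun 12.
+15 hours and 45 minutes → arrive 08:00 UTC on Jun 13.
Flight 1 lands earlier by 14 hours 46 minutes.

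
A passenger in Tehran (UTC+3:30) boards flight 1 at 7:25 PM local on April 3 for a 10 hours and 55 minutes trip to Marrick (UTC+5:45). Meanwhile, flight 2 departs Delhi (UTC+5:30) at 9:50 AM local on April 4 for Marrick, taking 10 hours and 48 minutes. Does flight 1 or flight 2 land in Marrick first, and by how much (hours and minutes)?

the first, by 12 hours 18 minutes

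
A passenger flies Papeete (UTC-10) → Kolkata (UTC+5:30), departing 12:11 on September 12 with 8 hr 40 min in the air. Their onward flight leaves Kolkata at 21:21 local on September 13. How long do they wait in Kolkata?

Convert departure to UTC: 12:11 + 10:00 = 22:11 UTC on Sep 12.
Add 8 hours 40 minutes flight time → 06:51 UTC (Sep 13).
Kolkata is UTC+5:30, so local arrival = 06:51 + 5:30 = 12:21 on Sep 13.
Layover = 21:21 − 12:21 = 9 hours.

9 hours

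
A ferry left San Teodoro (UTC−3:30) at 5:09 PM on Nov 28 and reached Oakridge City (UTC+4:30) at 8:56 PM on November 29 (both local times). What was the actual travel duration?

Departure in UTC: 5:09 PM + 3:30 = 8:39 PM on Nov 28.
Arrival in UTC: 8:56 PM − 4:30 = 4:26 PM on Nov 29.
Elapsed = 4:26 PM − 8:39 PM (+1 day) = 19 hours 47 minutes.

19 hours 47 minutes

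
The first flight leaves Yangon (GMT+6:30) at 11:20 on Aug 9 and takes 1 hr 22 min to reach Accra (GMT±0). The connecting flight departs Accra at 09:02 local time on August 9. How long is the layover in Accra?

2 hours 50 minutes

Convert departure to UTC: 11:20 − 6:30 = 04:50 UTC on Aug 9.
Add 1 hour and 22 minutes flight time → 06:12 UTC.
Accra is UTC+0, so local arrival is the same: 06:12 on Aug 9.
Layover = 09:02 − 06:12 = 2 hours 50 minutes.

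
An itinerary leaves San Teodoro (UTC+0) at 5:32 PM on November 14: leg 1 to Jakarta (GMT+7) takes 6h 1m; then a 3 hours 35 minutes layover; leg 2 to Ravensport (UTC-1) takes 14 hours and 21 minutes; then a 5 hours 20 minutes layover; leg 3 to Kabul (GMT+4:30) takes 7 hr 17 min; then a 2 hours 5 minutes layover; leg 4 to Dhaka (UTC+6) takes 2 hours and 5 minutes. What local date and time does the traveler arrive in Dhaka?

4:16 PM on November 16

San Teodoro is at UTC+0, so departure is already 5:32 PM UTC on Nov 14.
Add 6 hours 1 minute leg 1 → 11:33 PM UTC.
Add 3 hours 35 minutes layover in Jakarta → 3:08 AM UTC (Nov 15).
Add 14 hours 21 minutes leg 2 → 5:29 PM UTC.
Add 5 hours and 20 minutes layover in Ravensport → 10:49 PM UTC.
Add 7 hours 17 minutes leg 3 → 6:06 AM UTC (Nov 16).
Add 2 hours and 5 minutes layover in Kabul → 8:11 AM UTC.
Add 2 hours and 5 minutes leg 4 → 10:16 AM UTC.
Dhaka is UTC+6:00, so local arrival = 10:16 AM + 6:00 = 4:16 PM on Nov 16.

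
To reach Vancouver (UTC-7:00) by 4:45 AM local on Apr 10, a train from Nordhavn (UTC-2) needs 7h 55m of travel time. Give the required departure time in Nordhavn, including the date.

1:50 AM on April 10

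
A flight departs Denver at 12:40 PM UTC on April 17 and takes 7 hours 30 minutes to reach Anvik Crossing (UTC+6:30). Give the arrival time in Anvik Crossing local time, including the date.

2:40 AM on April 18

Departure is given in UTC: 12:40 PM on Apr 17.
Add 7 hours and 30 minutes → 8:10 PM UTC.
Anvik Crossing is UTC+6:30: 8:10 PM + 6:30 = 2:40 AM on Apr 18.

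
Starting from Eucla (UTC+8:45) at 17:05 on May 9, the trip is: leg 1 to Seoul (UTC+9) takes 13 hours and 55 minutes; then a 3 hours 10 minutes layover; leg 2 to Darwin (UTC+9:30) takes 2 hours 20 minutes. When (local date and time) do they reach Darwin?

13:15 on May 10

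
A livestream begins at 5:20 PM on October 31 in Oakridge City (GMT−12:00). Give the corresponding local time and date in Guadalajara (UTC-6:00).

11:20 PM on Oct 31

In UTC: 5:20 PM + 12:00 = 5:20 AM on Nov 1.
Guadalajara is UTC−6:00: 5:20 AM − 6:00 = 11:20 PM on Oct 31.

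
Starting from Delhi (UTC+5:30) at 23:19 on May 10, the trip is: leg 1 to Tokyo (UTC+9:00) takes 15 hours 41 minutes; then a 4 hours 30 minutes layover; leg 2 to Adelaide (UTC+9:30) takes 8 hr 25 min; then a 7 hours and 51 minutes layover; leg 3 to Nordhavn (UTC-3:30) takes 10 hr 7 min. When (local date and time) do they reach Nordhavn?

Convert departure to UTC: 23:19 − 5:30 = 17:49 UTC on May 10.
Add 15 hours and 41 minutes leg 1 → 09:30 UTC (May 11).
Add 4 hours and 30 minutes layover in Tokyo → 14:00 UTC.
Add 8 hours 25 minutes leg 2 → 22:25 UTC.
Add 7 hours and 51 minutes layover in Adelaide → 06:16 UTC (May 12).
Add 10 hours 7 minutes leg 3 → 16:23 UTC.
Nordhavn is UTC−3:30, so local arrival = 16:23 − 3:30 = 12:53 on May 12.

12:53 on May 12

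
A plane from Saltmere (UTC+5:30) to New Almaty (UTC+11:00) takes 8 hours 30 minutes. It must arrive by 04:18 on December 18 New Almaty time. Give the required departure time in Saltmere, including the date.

14:18 on December 17

Target arrival in UTC: 04:18 − 11:00 = 17:18 on Dec 17.
Subtract 8 hours and 30 minutes → departure 08:48 UTC on Dec 17.
Saltmere is UTC+5:30: 08:48 + 5:30 = 14:18 on Dec 17.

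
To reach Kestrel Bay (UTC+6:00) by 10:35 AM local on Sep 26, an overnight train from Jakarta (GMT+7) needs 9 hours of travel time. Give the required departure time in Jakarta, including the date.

2:35 AM on September 26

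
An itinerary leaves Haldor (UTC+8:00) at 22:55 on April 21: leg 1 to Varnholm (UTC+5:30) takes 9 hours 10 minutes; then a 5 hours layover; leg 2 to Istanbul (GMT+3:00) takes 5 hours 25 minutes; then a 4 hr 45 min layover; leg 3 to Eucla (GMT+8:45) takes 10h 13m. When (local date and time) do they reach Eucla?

10:13 on April 23

Convert departure to UTC: 22:55 − 8:00 = 14:55 UTC on Apr 21.
Add 9 hours 10 minutes leg 1 → 00:05 UTC (Apr 22).
Add 5 hours layover in Varnholm → 05:05 UTC.
Add 5 hours 25 minutes leg 2 → 10:30 UTC.
Add 4 hours 45 minutes layover in Istanbul → 15:15 UTC.
Add 10 hours 13 minutes leg 3 → 01:28 UTC (Apr 23).
Eucla is UTC+8:45, so local arrival = 01:28 + 8:45 = 10:13 on Apr 23.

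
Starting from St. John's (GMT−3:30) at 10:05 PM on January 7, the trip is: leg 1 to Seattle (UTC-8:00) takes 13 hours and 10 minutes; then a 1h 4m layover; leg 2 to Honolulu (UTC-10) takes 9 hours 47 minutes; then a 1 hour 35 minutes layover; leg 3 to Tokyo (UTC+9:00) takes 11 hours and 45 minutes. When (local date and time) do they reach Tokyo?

11:56 PM on January 9

Convert departure to UTC: 10:05 PM + 3:30 = 1:35 AM UTC on Jan 8.
Add 13 hours and 10 minutes leg 1 → 2:45 PM UTC.
Add 1 hour 4 minutes layover in Seattle → 3:49 PM UTC.
Add 9 hours and 47 minutes leg 2 → 1:36 AM UTC (Jan 9).
Add 1 hour and 35 minutes layover in Honolulu → 3:11 AM UTC.
Add 11 hours and 45 minutes leg 3 → 2:56 PM UTC.
Tokyo is UTC+9:00, so local arrival = 2:56 PM + 9:00 = 11:56 PM on Jan 9.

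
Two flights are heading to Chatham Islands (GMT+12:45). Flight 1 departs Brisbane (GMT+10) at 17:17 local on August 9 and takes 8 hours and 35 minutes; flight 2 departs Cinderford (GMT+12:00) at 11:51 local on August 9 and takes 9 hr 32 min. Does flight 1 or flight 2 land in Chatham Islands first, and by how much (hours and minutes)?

the second, by 6 hours 29 minutes

Flight 1 in UTC: 17:17 − 10:00 = 07:17 on Aug 9.
+8 hours and 35 minutes → arrive 15:52 UTC on Aug 9.
Flight 2 in UTC: 11:51 − 12:00 = 23:51 on Aug 8.
+9 hours and 32 minutes → arrive 09:23 UTC on Aug 9.
Flight 2 lands earlier by 6 hours 29 minutes.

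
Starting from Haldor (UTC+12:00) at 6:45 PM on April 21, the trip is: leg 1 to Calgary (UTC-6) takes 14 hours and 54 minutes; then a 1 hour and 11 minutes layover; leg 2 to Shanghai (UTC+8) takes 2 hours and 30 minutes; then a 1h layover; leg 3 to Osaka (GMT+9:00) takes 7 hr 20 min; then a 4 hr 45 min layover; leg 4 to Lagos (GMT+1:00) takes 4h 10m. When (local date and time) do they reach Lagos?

7:35 PM on April 22

Convert departure to UTC: 6:45 PM − 12:00 = 6:45 AM UTC on Apr 21.
Add 14 hours and 54 minutes leg 1 → 9:39 PM UTC.
Add 1 hour 11 minutes layover in Calgary → 10:50 PM UTC.
Add 2 hours and 30 minutes leg 2 → 1:20 AM UTC (Apr 22).
Add 1 hour layover in Shanghai → 2:20 AM UTC.
Add 7 hours and 20 minutes leg 3 → 9:40 AM UTC.
Add 4 hours and 45 minutes layover in Osaka → 2:25 PM UTC.
Add 4 hours and 10 minutes leg 4 → 6:35 PM UTC.
Lagos is UTC+1:00, so local arrival = 6:35 PM + 1:00 = 7:35 PM on Apr 22.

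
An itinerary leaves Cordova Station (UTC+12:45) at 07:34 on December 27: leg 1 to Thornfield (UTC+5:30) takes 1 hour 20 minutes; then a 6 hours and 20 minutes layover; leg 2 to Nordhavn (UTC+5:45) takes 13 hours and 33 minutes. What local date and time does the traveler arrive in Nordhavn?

Convert departure to UTC: 07:34 − 12:45 = 18:49 UTC on Dec 26.
Add 1 hour 20 minutes leg 1 → 20:09 UTC.
Add 6 hours 20 minutes layover in Thornfield → 02:29 UTC (Dec 27).
Add 13 hours 33 minutes leg 2 → 16:02 UTC.
Nordhavn is UTC+5:45, so local arrival = 16:02 + 5:45 = 21:47 on Dec 27.

21:47 on December 27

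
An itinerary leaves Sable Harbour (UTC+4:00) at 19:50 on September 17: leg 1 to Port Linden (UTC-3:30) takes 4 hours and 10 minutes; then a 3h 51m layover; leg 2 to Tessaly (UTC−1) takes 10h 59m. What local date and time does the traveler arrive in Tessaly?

Convert departure to UTC: 19:50 − 4:00 = 15:50 UTC on Sep 17.
Add 4 hours and 10 minutes leg 1 → 20:00 UTC.
Add 3 hours 51 minutes layover in Port Linden → 23:51 UTC.
Add 10 hours 59 minutes leg 2 → 10:50 UTC (Sep 18).
Tessaly is UTC−1:00, so local arrival = 10:50 − 1:00 = 09:50 on Sep 18.

09:50 on Sep 18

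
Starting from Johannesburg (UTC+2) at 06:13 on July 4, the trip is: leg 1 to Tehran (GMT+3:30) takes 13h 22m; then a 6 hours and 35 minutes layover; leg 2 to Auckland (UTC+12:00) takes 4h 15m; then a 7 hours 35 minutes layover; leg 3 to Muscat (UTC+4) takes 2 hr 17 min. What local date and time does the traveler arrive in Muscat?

18:17 on July 5

Convert departure to UTC: 06:13 − 2:00 = 04:13 UTC on Jul 4.
Add 13 hours and 22 minutes leg 1 → 17:35 UTC.
Add 6 hours 35 minutes layover in Tehran → 00:10 UTC (Jul 5).
Add 4 hours and 15 minutes leg 2 → 04:25 UTC.
Add 7 hours and 35 minutes layover in Auckland → 12:00 UTC.
Add 2 hours and 17 minutes leg 3 → 14:17 UTC.
Muscat is UTC+4:00, so local arrival = 14:17 + 4:00 = 18:17 on Jul 5.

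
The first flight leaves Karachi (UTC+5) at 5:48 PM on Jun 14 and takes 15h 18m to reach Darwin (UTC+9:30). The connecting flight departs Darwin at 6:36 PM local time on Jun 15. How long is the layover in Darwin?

Convert departure to UTC: 5:48 PM − 5:00 = 12:48 PM UTC on Jun 14.
Add 15 hours 18 minutes flight time → 4:06 AM UTC (Jun 15).
Darwin is UTC+9:30, so local arrival = 4:06 AM + 9:30 = 1:36 PM on Jun 15.
Layover = 6:36 PM − 1:36 PM = 5 hours.

5 hours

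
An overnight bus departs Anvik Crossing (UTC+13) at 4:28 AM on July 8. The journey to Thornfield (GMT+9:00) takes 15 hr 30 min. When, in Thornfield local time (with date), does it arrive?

Convert departure to UTC: 4:28 AM − 13:00 = 3:28 PM UTC on Jul 7.
Add 15 hours 30 minutes travel time → 6:58 AM UTC (Jul 8).
Thornfield is UTC+9:00, so local arrival = 6:58 AM + 9:00 = 3:58 PM on Jul 8.

3:58 PM on Jul 8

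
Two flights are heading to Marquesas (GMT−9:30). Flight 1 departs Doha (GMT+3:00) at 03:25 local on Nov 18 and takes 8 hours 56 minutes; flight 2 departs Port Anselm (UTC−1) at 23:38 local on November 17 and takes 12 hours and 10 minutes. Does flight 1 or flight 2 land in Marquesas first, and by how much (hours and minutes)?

the first, by 3 hours 27 minutes

Flight 1 in UTC: 03:25 − 3:00 = 00:25 on Nov 18.
+8 hours 56 minutes → arrive 09:21 UTC on Nov 18.
Flight 2 in UTC: 23:38 + 1:00 = 00:38 on Nov 18.
+12 hours and 10 minutes → arrive 12:48 UTC on Nov 18.
Flight 1 lands earlier by 3 hours 27 minutes.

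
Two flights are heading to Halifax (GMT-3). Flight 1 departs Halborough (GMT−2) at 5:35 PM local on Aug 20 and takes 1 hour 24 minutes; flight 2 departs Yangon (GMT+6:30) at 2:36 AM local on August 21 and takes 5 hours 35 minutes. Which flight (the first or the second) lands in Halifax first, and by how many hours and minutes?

Flight 1 in UTC: 5:35 PM + 2:00 = 7:35 PM on Aug 20.
+1 hour 24 minutes → arrive 8:59 PM UTC on Aug 20.
Flight 2 in UTC: 2:36 AM − 6:30 = 8:06 PM on Aug 20.
+5 hours 35 minutes → arrive 1:41 AM UTC on Aug 21.
Flight 1 lands earlier by 4 hours 42 minutes.

the first, by 4 hours 42 minutes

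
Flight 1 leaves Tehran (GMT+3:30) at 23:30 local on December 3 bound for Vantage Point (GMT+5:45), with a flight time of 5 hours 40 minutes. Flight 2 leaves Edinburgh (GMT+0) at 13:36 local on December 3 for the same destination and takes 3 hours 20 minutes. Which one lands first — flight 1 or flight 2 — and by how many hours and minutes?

the second, by 8 hours 44 minutes

Flight 1 in UTC: 23:30 − 3:30 = 20:00 on Dec 3.
+5 hours and 40 minutes → arrive 01:40 UTC on Dec 4.
Flight 2 departs at 13:36 UTC (Dec 3).
+3 hours 20 minutes → arrive 16:56 UTC on Dec 3.
Flight 2 lands earlier by 8 hours 44 minutes.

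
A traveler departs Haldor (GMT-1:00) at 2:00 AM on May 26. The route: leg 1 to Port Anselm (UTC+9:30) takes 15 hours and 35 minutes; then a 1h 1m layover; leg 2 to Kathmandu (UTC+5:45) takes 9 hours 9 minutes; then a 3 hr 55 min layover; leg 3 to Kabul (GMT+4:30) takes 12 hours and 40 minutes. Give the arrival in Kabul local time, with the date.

1:50 AM on May 28

Convert departure to UTC: 2:00 AM + 1:00 = 3:00 AM UTC on May 26.
Add 15 hours and 35 minutes leg 1 → 6:35 PM UTC.
Add 1 hour and 1 minute layover in Port Anselm → 7:36 PM UTC.
Add 9 hours and 9 minutes leg 2 → 4:45 AM UTC (May 27).
Add 3 hours and 55 minutes layover in Kathmandu → 8:40 AM UTC.
Add 12 hours 40 minutes leg 3 → 9:20 PM UTC.
Kabul is UTC+4:30, so local arrival = 9:20 PM + 4:30 = 1:50 AM on May 28.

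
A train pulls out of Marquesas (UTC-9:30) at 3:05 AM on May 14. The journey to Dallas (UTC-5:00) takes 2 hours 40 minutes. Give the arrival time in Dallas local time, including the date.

Dallas is 4:30 ahead of Marquesas.
After 2 hours 40 minutes it is 5:45 AM in Marquesas.
Shift by the zone difference: 5:45 AM + 4:30 = 10:15 AM on May 14 in Dallas.

10:15 AM on May 14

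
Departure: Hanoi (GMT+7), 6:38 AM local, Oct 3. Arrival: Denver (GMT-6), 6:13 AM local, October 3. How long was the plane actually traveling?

Departure in UTC: 6:38 AM − 7:00 = 11:38 PM on Oct 2.
Arrival in UTC: 6:13 AM + 6:00 = 12:13 PM on Oct 3.
Elapsed = 12:13 PM − 11:38 PM (+1 day) = 12 hours 35 minutes.

12 hours 35 minutes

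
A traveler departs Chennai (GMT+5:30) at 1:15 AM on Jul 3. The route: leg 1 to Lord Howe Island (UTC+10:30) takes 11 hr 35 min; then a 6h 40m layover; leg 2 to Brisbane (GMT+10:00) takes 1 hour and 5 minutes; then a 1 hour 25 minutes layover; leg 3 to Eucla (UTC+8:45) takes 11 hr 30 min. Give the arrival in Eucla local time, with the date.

Convert departure to UTC: 1:15 AM − 5:30 = 7:45 PM UTC on Jul 2.
Add 11 hours and 35 minutes leg 1 → 7:20 AM UTC (Jul 3).
Add 6 hours 40 minutes layover in Lord Howe Island → 2:00 PM UTC.
Add 1 hour 5 minutes leg 2 → 3:05 PM UTC.
Add 1 hour and 25 minutes layover in Brisbane → 4:30 PM UTC.
Add 11 hours and 30 minutes leg 3 → 4:00 AM UTC (Jul 4).
Eucla is UTC+8:45, so local arrival = 4:00 AM + 8:45 = 12:45 PM on Jul 4.

12:45 PM on July 4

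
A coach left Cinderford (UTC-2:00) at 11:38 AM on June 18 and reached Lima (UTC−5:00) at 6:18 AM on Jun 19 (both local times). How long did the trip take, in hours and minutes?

Departure in UTC: 11:38 AM + 2:00 = 1:38 PM on Jun 18.
Arrival in UTC: 6:18 AM + 5:00 = 11:18 AM on Jun 19.
Elapsed = 11:18 AM − 1:38 PM (+1 day) = 21 hours 40 minutes.

21 hours 40 minutes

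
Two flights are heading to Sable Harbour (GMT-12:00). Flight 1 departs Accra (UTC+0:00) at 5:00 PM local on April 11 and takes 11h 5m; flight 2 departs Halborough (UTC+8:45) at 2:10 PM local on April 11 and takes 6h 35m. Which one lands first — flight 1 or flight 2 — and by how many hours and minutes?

Flight 1 departs at 5:00 PM UTC (Apr 11).
+11 hours 5 minutes → arrive 4:05 AM UTC on Apr 12.
Flight 2 in UTC: 2:10 PM − 8:45 = 5:25 AM on Apr 11.
+6 hours and 35 minutes → arrive 12:00 PM UTC on Apr 11.
Flight 2 lands earlier by 16 hours 5 minutes.

the second, by 16 hours 5 minutes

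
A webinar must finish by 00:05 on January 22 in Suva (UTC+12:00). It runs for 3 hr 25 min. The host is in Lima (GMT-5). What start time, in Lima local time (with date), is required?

Target end time in UTC: 00:05 − 12:00 = 12:05 on Jan 21.
Subtract 3 hours and 25 minutes → start 08:40 UTC on Jan 21.
Lima is UTC−5:00: 08:40 − 5:00 = 03:40 on Jan 21.

03:40 on January 21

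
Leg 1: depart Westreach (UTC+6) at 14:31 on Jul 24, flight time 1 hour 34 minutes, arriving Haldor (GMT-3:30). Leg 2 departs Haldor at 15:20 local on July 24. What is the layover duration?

8 hours 45 minutes

Convert departure to UTC: 14:31 − 6:00 = 08:31 UTC on Jul 24.
Add 1 hour and 34 minutes flight time → 10:05 UTC.
Haldor is UTC−3:30, so local arrival = 10:05 − 3:30 = 06:35 on Jul 24.
Layover = 15:20 − 06:35 = 8 hours 45 minutes.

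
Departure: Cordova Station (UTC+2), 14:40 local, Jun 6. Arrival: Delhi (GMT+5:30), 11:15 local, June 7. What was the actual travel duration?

17 hours 5 minutes

Departure in UTC: 14:40 − 2:00 = 12:40 on Jun 6.
Arrival in UTC: 11:15 − 5:30 = 05:45 on Jun 7.
Elapsed = 05:45 − 12:40 (+1 day) = 17 hours 5 minutes.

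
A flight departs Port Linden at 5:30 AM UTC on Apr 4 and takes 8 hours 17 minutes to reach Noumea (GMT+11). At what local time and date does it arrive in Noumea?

Departure is given in UTC: 5:30 AM on Apr 4.
Add 8 hours and 17 minutes → 1:47 PM UTC.
Noumea is UTC+11:00: 1:47 PM + 11:00 = 12:47 AM on Apr 5.

12:47 AM on April 5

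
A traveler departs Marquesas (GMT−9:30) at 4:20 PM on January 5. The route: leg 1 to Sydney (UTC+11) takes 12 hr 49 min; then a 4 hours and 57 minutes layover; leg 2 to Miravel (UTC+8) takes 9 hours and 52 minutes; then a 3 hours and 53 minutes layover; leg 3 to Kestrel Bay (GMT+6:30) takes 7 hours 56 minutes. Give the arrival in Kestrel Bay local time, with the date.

Convert departure to UTC: 4:20 PM + 9:30 = 1:50 AM UTC on Jan 6.
Add 12 hours and 49 minutes leg 1 → 2:39 PM UTC.
Add 4 hours and 57 minutes layover in Sydney → 7:36 PM UTC.
Add 9 hours and 52 minutes leg 2 → 5:28 AM UTC (Jan 7).
Add 3 hours and 53 minutes layover in Miravel → 9:21 AM UTC.
Add 7 hours 56 minutes leg 3 → 5:17 PM UTC.
Kestrel Bay is UTC+6:30, so local arrival = 5:17 PM + 6:30 = 11:47 PM on Jan 7.

11:47 PM on January 7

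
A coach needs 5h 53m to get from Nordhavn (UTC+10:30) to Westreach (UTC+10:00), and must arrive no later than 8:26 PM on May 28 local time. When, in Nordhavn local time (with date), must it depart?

3:03 PM on May 28

Target arrival in UTC: 8:26 PM − 10:00 = 10:26 AM on May 28.
Subtract 5 hours and 53 minutes → departure 4:33 AM UTC on May 28.
Nordhavn is UTC+10:30: 4:33 AM + 10:30 = 3:03 PM on May 28.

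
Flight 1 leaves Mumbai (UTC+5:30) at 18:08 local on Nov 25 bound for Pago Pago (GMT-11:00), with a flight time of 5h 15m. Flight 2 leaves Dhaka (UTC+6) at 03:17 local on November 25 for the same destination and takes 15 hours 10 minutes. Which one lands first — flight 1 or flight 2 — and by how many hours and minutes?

the second, by 5 hours 26 minutes

Flight 1 in UTC: 18:08 − 5:30 = 12:38 on Nov 25.
+5 hours and 15 minutes → arrive 17:53 UTC on Nov 25.
Flight 2 in UTC: 03:17 − 6:00 = 21:17 on Nov 24.
+15 hours 10 minutes → arrive 12:27 UTC on Nov 25.
Flight 2 lands earlier by 5 hours 26 minutes.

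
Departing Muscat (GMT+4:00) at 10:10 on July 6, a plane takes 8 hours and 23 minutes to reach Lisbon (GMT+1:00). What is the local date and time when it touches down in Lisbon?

15:33 on July 6

Convert departure to UTC: 10:10 − 4:00 = 06:10 UTC on Jul 6.
Add 8 hours and 23 minutes travel time → 14:33 UTC.
Lisbon is UTC+1:00, so local arrival = 14:33 + 1:00 = 15:33 on Jul 6.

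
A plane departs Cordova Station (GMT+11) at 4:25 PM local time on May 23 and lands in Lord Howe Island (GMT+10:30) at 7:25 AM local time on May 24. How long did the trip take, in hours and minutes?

Lord Howe Island is 0:30 behind Cordova Station.
Clock-face elapsed time (ignoring zones) is 15 hours.
Actual elapsed = 15 hours + 0:30 = 15 hours 30 minutes.

15 hours 30 minutes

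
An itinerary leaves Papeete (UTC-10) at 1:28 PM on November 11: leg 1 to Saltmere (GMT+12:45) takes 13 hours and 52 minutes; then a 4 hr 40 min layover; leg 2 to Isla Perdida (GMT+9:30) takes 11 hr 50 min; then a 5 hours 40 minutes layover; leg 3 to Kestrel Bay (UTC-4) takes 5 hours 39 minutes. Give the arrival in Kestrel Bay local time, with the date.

1:09 PM on November 13

Convert departure to UTC: 1:28 PM + 10:00 = 11:28 PM UTC on Nov 11.
Add 13 hours 52 minutes leg 1 → 1:20 PM UTC (Nov 12).
Add 4 hours 40 minutes layover in Saltmere → 6:00 PM UTC.
Add 11 hours 50 minutes leg 2 → 5:50 AM UTC (Nov 13).
Add 5 hours 40 minutes layover in Isla Perdida → 11:30 AM UTC.
Add 5 hours 39 minutes leg 3 → 5:09 PM UTC.
Kestrel Bay is UTC−4:00, so local arrival = 5:09 PM − 4:00 = 1:09 PM on Nov 13.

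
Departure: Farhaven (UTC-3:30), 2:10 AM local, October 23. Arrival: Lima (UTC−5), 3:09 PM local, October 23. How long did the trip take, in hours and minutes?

Lima is 1:30 behind Farhaven.
Clock-face elapsed time (ignoring zones) is 12 hours 59 minutes.
Actual elapsed = 12 hours 59 minutes + 1:30 = 14 hours 29 minutes.

14 hours 29 minutes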